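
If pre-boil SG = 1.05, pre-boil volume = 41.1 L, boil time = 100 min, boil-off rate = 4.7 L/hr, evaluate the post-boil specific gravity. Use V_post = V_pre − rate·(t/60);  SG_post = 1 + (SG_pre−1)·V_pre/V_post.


V_post = 41.1 − 4.7·(100/60) = 33.2667
SG_post = 1 + (1.05 − 1)·41.1/33.2667

1.0618


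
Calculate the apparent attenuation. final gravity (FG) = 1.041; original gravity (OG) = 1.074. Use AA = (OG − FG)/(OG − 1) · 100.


AA = (1.074 − 1.041)/(1.074 − 1) · 100

44.5946 %


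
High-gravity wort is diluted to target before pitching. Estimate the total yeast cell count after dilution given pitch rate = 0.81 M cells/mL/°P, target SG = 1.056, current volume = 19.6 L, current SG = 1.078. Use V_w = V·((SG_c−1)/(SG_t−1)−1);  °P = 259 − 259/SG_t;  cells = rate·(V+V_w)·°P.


V_w = 19.6·((1.078−1)/(1.056−1)−1) = 7.7000
V_final = 19.6 + 7.7000 = 27.3000
°P = 259 − 259/1.056 = 13.7348
cells = 0.81·27.3000·13.7348

303.7187 billion cells


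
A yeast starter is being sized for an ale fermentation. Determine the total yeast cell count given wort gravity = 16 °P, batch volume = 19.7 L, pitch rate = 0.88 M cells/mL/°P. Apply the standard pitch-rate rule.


cells (billions) = rate · V_L · °P
cells = 0.88 · 19.7 · 16

277.3760 billion cells


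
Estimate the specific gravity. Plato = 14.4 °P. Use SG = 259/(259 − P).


SG = 259/(259 − 14.4)

1.0589


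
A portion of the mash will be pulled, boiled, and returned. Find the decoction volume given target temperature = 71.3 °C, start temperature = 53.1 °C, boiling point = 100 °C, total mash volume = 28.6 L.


V_dec = V_total·(T_target − T_start)/(T_boil − T_start)
V_dec = 28.6·(71.3 − 53.1)/(100 − 53.1)

11.0985 L


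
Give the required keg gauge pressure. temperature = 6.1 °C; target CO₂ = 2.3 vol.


psi = vols/(0.01821 + 0.09011·e^(−0.04·T)) − 14.695
psi = 2.3/(0.01821 + 0.09011·e^(−0.04·6.1)) − 14.695

11.2030 psi


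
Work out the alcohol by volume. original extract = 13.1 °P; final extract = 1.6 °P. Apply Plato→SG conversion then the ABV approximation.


SG = 259/(259 − P);  ABV = (OG − FG)·131.25
OG = 259/(259 − 13.1) = 1.0533
FG = 259/(259 − 1.6) = 1.0062
ABV = (1.0533 − 1.0062)·131.25

6.1763 % ABV


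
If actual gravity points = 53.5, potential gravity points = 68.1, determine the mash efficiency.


efficiency = actual / potential × 100
efficiency = 53.5 / 68.1 × 100

78.5609 %


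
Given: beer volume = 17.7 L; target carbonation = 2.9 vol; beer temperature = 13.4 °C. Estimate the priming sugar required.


residual = 14.695·(0.01821 + 0.09011·e^(−0.04·T));  sugar = (target − residual)·4.0·V
residual = 14.695·(0.01821 + 0.09011·e^(−0.04·13.4)) = 1.0423
sugar = (2.9 − 1.0423)·4.0·17.7

131.5220 g


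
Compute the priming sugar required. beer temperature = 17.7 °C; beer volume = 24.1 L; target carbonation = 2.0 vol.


residual = 14.695·(0.01821 + 0.09011·e^(−0.04·T));  sugar = (target − residual)·4.0·V
residual = 14.695·(0.01821 + 0.09011·e^(−0.04·17.7)) = 0.9199
sugar = (2.0 − 0.9199)·4.0·24.1

104.1199 g


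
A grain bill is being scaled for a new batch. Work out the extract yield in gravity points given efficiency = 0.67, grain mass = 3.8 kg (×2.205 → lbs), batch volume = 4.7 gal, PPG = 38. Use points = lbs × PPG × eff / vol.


lbs = 3.8 × 2.205 = 8.3790
points = 8.3790 × 38 × 0.67 / 4.7

45.3892 points


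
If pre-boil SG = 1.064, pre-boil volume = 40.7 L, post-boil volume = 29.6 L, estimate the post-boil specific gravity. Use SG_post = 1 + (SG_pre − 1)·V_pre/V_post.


pts_pre = (1.064 − 1)·1000 = 64.0000
pts_post = 64.0000·40.7/29.6 = 88.0000
SG_post = 1 + 88.0000/1000

1.0880


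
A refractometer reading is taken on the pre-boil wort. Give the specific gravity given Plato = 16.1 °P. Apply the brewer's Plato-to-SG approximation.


SG = 259/(259 − P)
SG = 259/(259 − 16.1)

1.0663


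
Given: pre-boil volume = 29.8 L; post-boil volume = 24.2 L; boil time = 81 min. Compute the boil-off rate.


rate = (V_pre − V_post) / (t_min/60)
rate = (29.8 − 24.2) / (81/60)

4.1481 L/hr


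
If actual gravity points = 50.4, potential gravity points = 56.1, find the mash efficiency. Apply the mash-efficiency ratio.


efficiency = actual / potential × 100
efficiency = 50.4 / 56.1 × 100

89.8396 %


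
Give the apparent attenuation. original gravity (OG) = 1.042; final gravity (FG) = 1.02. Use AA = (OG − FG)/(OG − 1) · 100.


AA = (1.042 − 1.02)/(1.042 − 1) · 100

52.3810 %


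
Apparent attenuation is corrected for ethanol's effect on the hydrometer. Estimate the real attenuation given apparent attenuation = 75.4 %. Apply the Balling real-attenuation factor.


RA = AA · 0.8192
RA = 75.4 · 0.8192

61.7677 %


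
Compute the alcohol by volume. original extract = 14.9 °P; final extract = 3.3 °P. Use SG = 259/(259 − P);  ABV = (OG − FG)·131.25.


OG = 259/(259 − 14.9) = 1.0610
FG = 259/(259 − 3.3) = 1.0129
ABV = (1.0610 − 1.0129)·131.25

6.3177 % ABV


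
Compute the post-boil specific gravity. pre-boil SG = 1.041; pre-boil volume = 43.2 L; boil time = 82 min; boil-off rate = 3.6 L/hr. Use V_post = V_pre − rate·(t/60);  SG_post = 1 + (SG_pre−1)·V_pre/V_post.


V_post = 43.2 − 3.6·(82/60) = 38.2800
SG_post = 1 + (1.041 − 1)·43.2/38.2800

1.0463


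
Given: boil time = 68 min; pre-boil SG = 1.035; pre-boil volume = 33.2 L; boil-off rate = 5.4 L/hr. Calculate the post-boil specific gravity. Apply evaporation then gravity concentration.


V_post = V_pre − rate·(t/60);  SG_post = 1 + (SG_pre−1)·V_pre/V_post
V_post = 33.2 − 5.4·(68/60) = 27.0800
SG_post = 1 + (1.035 − 1)·33.2/27.0800

1.0429


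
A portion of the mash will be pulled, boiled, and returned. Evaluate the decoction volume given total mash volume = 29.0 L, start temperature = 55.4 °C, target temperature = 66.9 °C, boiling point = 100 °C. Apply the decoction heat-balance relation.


V_dec = V_total·(T_target − T_start)/(T_boil − T_start)
V_dec = 29.0·(66.9 − 55.4)/(100 − 55.4)

7.4776 L


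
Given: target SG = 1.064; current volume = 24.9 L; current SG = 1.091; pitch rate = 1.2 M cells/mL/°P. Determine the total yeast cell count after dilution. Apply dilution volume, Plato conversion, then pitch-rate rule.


V_w = V·((SG_c−1)/(SG_t−1)−1);  °P = 259 − 259/SG_t;  cells = rate·(V+V_w)·°P
V_w = 24.9·((1.091−1)/(1.064−1)−1) = 10.5047
V_final = 24.9 + 10.5047 = 35.4047
°P = 259 − 259/1.064 = 15.5789
cells = 1.2·35.4047·15.5789

661.8813 billion cells


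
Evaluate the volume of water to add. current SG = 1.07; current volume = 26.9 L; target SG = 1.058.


V_water = V·((SG_curr − 1)/(SG_target − 1) − 1)
V_water = 26.9·((1.07 − 1)/(1.058 − 1) − 1)

5.5655 L


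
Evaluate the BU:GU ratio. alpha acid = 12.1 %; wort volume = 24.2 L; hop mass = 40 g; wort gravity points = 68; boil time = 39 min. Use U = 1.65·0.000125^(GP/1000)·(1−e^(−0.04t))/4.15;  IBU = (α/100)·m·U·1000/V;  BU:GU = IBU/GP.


U = 1.65·0.000125^(68/1000)·(1−e^(−0.04·39))/4.15 = 0.1704
IBU = (12.1/100)·40·0.1704·1000/24.2 = 34.0885
BU:GU = 34.0885/68

0.5013


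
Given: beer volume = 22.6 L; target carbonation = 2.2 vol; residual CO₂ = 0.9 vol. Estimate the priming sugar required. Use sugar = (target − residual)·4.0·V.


sugar = (2.2 − 0.9)·4.0·22.6

117.5200 g


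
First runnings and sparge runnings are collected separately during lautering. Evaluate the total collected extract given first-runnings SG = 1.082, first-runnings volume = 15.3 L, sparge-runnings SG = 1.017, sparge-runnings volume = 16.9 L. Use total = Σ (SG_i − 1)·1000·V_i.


first = (1.082 − 1)·1000·15.3 = 1254.6000
sparge = (1.017 − 1)·1000·16.9 = 287.3000
total = 1254.6000 + 287.3000

1541.9000 gravity·L


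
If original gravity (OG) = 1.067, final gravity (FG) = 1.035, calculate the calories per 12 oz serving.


ABW = (OG−FG)·131.25·0.79/FG;  °P = 259 − 259/SG (for OG→OE and FG→AE);  RE = 0.1808·OE + 0.8192·AE;  Cal = (6.9·ABW + 4·(RE−0.1))·FG·3.55
ABW = (1.067 − 1.035)·131.25·0.79/1.035 = 3.2058
OE = 259 − 259/1.067 = 16.2634 °P
AE = 259 − 259/1.035 = 8.7585 °P
RE = 0.1808·16.2634 + 0.8192·8.7585 = 10.1153 °P
Cal = (6.9·3.2058 + 4·(10.1153−0.1))·1.035·3.55

228.4699 kcal


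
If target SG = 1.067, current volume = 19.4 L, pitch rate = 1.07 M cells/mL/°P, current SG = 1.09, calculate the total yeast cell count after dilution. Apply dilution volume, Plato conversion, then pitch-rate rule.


V_w = V·((SG_c−1)/(SG_t−1)−1);  °P = 259 − 259/SG_t;  cells = rate·(V+V_w)·°P
V_w = 19.4·((1.09−1)/(1.067−1)−1) = 6.6597
V_final = 19.4 + 6.6597 = 26.0597
°P = 259 − 259/1.067 = 16.2634
cells = 1.07·26.0597·16.2634

453.4855 billion cells


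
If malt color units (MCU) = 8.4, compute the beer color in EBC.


SRM = 1.4922·MCU^0.6859;  EBC = SRM·1.97
SRM = 1.4922·8.4^0.6859 = 6.4238
EBC = 6.4238·1.97

12.6548 EBC


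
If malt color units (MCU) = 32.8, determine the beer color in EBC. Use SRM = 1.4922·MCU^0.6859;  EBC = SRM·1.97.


SRM = 1.4922·32.8^0.6859 = 16.3518
EBC = 16.3518·1.97

32.2130 EBC


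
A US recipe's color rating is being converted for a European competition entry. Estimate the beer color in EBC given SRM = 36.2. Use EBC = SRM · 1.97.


EBC = 36.2 · 1.97

71.3140 EBC


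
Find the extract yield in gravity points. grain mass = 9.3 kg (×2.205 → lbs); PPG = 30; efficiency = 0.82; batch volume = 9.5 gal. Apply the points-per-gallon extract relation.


points = lbs × PPG × eff / vol
lbs = 9.3 × 2.205 = 20.5065
points = 20.5065 × 30 × 0.82 / 9.5

53.1010 points


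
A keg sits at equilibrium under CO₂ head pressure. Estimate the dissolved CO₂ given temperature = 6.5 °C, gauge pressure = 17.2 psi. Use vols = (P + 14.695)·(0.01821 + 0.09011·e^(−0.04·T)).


vols = (17.2 + 14.695)·(0.01821 + 0.09011·e^(−0.04·6.5))

2.7969 volumes


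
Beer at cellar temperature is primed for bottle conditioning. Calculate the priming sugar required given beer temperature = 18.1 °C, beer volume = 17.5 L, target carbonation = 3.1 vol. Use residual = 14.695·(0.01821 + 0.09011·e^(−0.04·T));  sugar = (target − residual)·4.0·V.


residual = 14.695·(0.01821 + 0.09011·e^(−0.04·18.1)) = 0.9096
sugar = (3.1 − 0.9096)·4.0·17.5

153.3305 g


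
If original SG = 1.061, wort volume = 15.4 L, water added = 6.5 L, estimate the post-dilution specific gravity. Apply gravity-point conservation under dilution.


SG_new = 1 + (SG_old − 1)·V_old/(V_old + V_water)
pts = (1.061 − 1)·1000·15.4/(15.4 + 6.5) = 42.8950
SG_new = 1 + 42.8950/1000

1.0429


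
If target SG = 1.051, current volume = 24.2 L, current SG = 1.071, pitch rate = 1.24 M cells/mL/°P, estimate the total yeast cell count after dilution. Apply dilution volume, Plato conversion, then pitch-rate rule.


V_w = V·((SG_c−1)/(SG_t−1)−1);  °P = 259 − 259/SG_t;  cells = rate·(V+V_w)·°P
V_w = 24.2·((1.071−1)/(1.051−1)−1) = 9.4902
V_final = 24.2 + 9.4902 = 33.6902
°P = 259 − 259/1.051 = 12.5680
cells = 1.24·33.6902·12.5680

525.0401 billion cells


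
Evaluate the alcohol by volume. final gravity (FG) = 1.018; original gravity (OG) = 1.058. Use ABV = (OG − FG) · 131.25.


ABV = (1.058 − 1.018) · 131.25

5.2500 % ABV


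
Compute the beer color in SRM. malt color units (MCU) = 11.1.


SRM = 1.4922 · MCU^0.6859
SRM = 1.4922 · 11.1^0.6859

7.7770 SRM


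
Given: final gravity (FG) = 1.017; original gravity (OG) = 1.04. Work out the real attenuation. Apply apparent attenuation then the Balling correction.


AA = (OG−FG)/(OG−1)·100;  RA = AA·0.8192
AA = (1.04 − 1.017)/(1.04 − 1)·100 = 57.5000
RA = 57.5000·0.8192

47.1040 %


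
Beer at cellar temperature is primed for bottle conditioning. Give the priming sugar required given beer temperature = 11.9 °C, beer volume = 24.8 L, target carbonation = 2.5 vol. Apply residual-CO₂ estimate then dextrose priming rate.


residual = 14.695·(0.01821 + 0.09011·e^(−0.04·T));  sugar = (target − residual)·4.0·V
residual = 14.695·(0.01821 + 0.09011·e^(−0.04·11.9)) = 1.0903
sugar = (2.5 − 1.0903)·4.0·24.8

139.8470 g


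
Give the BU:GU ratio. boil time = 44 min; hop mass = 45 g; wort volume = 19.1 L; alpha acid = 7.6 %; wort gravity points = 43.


U = 1.65·0.000125^(GP/1000)·(1−e^(−0.04t))/4.15;  IBU = (α/100)·m·U·1000/V;  BU:GU = IBU/GP
U = 1.65·0.000125^(43/1000)·(1−e^(−0.04·44))/4.15 = 0.2237
IBU = (7.6/100)·45·0.2237·1000/19.1 = 40.0500
BU:GU = 40.0500/43

0.9314


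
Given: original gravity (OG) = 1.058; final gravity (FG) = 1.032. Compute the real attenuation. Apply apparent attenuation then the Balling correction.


AA = (OG−FG)/(OG−1)·100;  RA = AA·0.8192
AA = (1.058 − 1.032)/(1.058 − 1)·100 = 44.8276
RA = 44.8276·0.8192

36.7228 %


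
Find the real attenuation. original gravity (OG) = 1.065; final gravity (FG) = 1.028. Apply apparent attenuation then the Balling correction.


AA = (OG−FG)/(OG−1)·100;  RA = AA·0.8192
AA = (1.065 − 1.028)/(1.065 − 1)·100 = 56.9231
RA = 56.9231·0.8192

46.6314 %


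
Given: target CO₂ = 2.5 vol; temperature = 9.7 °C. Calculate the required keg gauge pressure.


psi = vols/(0.01821 + 0.09011·e^(−0.04·T)) − 14.695
psi = 2.5/(0.01821 + 0.09011·e^(−0.04·9.7)) − 14.695

16.8143 psi


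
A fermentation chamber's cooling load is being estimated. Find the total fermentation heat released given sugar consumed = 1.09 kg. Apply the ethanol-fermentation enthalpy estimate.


Q = m_sugar · 590 kJ/kg
Q = 1.09 · 590

643.1000 kJ


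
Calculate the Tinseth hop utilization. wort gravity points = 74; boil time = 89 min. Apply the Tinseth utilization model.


U = 1.65·0.000125^(GP/1000) · (1 − e^(−0.04·t))/4.15
bigness = 1.65·0.000125^(74/1000) = 0.8485
boil_factor = (1 − e^(−0.04·89))/4.15 = 0.2341
U = 0.8485 · 0.2341

0.1986


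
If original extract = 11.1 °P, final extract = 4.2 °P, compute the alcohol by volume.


SG = 259/(259 − P);  ABV = (OG − FG)·131.25
OG = 259/(259 − 11.1) = 1.0448
FG = 259/(259 − 4.2) = 1.0165
ABV = (1.0448 − 1.0165)·131.25

3.7134 % ABV


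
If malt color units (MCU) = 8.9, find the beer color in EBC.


SRM = 1.4922·MCU^0.6859;  EBC = SRM·1.97
SRM = 1.4922·8.9^0.6859 = 6.6836
EBC = 6.6836·1.97

13.1668 EBC


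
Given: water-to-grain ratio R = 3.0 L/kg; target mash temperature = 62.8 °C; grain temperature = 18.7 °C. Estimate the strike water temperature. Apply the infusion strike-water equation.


T_strike = (0.41/R)·(T_mash − T_grain) + T_mash
T_strike = (0.41/3.0)·(62.8 − 18.7) + 62.8

68.8270 °C


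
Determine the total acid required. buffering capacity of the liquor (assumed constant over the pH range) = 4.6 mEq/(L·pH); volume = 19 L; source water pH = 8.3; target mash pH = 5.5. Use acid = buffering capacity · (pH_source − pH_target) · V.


acid = 4.6 · (8.3 − 5.5) · 19

244.7200 mEq


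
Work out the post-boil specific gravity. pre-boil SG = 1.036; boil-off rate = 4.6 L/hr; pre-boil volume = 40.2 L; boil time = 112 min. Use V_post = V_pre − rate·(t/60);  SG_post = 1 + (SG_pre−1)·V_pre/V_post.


V_post = 40.2 − 4.6·(112/60) = 31.6133
SG_post = 1 + (1.036 − 1)·40.2/31.6133

1.0458


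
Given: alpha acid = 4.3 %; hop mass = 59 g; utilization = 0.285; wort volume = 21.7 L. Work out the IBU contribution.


IBU = (α/100)·mass·U·1000 / V
IBU = (4.3/100)·59·0.285·1000 / 21.7

33.3200 IBU


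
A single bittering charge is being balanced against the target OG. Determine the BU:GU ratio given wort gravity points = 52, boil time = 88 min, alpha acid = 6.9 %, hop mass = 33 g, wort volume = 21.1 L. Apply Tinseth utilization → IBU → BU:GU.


U = 1.65·0.000125^(GP/1000)·(1−e^(−0.04t))/4.15;  IBU = (α/100)·m·U·1000/V;  BU:GU = IBU/GP
U = 1.65·0.000125^(52/1000)·(1−e^(−0.04·88))/4.15 = 0.2418
IBU = (6.9/100)·33·0.2418·1000/21.1 = 26.0920
BU:GU = 26.0920/52

0.5018


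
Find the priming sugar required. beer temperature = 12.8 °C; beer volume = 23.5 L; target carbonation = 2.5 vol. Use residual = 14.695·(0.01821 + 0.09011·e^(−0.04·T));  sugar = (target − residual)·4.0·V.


residual = 14.695·(0.01821 + 0.09011·e^(−0.04·12.8)) = 1.0612
sugar = (2.5 − 1.0612)·4.0·23.5

135.2506 g


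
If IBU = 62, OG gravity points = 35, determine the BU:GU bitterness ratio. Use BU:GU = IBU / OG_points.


BU:GU = 62 / 35

1.7714


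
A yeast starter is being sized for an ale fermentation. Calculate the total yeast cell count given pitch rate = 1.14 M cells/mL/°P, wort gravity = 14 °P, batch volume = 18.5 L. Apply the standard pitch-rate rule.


cells (billions) = rate · V_L · °P
cells = 1.14 · 18.5 · 14

295.2600 billion cells


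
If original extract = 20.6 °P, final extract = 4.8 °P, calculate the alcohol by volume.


SG = 259/(259 − P);  ABV = (OG − FG)·131.25
OG = 259/(259 − 20.6) = 1.0864
FG = 259/(259 − 4.8) = 1.0189
ABV = (1.0864 − 1.0189)·131.25

8.8629 % ABV


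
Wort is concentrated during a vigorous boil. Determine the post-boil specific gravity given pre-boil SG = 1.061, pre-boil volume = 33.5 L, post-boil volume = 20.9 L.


SG_post = 1 + (SG_pre − 1)·V_pre/V_post
pts_pre = (1.061 − 1)·1000 = 61.0000
pts_post = 61.0000·33.5/20.9 = 97.7751
SG_post = 1 + 97.7751/1000

1.0978


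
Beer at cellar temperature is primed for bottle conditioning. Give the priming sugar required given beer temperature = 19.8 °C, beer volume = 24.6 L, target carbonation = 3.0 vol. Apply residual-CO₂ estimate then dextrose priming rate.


residual = 14.695·(0.01821 + 0.09011·e^(−0.04·T));  sugar = (target − residual)·4.0·V
residual = 14.695·(0.01821 + 0.09011·e^(−0.04·19.8)) = 0.8674
sugar = (3.0 − 0.8674)·4.0·24.6

209.8517 g


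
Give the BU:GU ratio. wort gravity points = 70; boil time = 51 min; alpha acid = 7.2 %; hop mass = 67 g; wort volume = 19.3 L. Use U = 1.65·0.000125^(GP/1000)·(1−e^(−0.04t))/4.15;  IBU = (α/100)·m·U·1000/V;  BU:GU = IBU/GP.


U = 1.65·0.000125^(70/1000)·(1−e^(−0.04·51))/4.15 = 0.1844
IBU = (7.2/100)·67·0.1844·1000/19.3 = 46.0866
BU:GU = 46.0866/70

0.6584


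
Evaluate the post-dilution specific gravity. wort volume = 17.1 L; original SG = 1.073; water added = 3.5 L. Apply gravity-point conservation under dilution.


SG_new = 1 + (SG_old − 1)·V_old/(V_old + V_water)
pts = (1.073 − 1)·1000·17.1/(17.1 + 3.5) = 60.5971
SG_new = 1 + 60.5971/1000

1.0606


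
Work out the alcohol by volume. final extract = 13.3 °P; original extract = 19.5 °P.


SG = 259/(259 − P);  ABV = (OG − FG)·131.25
OG = 259/(259 − 19.5) = 1.0814
FG = 259/(259 − 13.3) = 1.0541
ABV = (1.0814 − 1.0541)·131.25

3.5816 % ABV


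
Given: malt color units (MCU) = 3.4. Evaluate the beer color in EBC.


SRM = 1.4922·MCU^0.6859;  EBC = SRM·1.97
SRM = 1.4922·3.4^0.6859 = 3.4544
EBC = 3.4544·1.97

6.8051 EBC


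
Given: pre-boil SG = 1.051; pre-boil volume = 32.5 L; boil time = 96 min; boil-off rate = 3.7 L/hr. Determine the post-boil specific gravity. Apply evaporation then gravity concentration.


V_post = V_pre − rate·(t/60);  SG_post = 1 + (SG_pre−1)·V_pre/V_post
V_post = 32.5 − 3.7·(96/60) = 26.5800
SG_post = 1 + (1.051 − 1)·32.5/26.5800

1.0624


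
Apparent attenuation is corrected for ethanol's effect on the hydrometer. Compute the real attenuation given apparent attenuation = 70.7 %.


RA = AA · 0.8192
RA = 70.7 · 0.8192

57.9174 %


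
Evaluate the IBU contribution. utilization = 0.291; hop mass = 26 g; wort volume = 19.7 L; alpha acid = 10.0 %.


IBU = (α/100)·mass·U·1000 / V
IBU = (10.0/100)·26·0.291·1000 / 19.7

38.4061 IBU


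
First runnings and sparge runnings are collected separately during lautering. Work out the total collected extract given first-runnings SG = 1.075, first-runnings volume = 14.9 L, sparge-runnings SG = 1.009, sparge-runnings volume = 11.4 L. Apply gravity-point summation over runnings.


total = Σ (SG_i − 1)·1000·V_i
first = (1.075 − 1)·1000·14.9 = 1117.5000
sparge = (1.009 − 1)·1000·11.4 = 102.6000
total = 1117.5000 + 102.6000

1220.1000 gravity·L


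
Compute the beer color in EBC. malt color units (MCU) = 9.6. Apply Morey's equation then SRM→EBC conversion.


SRM = 1.4922·MCU^0.6859;  EBC = SRM·1.97
SRM = 1.4922·9.6^0.6859 = 7.0399
EBC = 7.0399·1.97

13.8686 EBC


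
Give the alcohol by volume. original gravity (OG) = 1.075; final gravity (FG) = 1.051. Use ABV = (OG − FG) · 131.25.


ABV = (1.075 − 1.051) · 131.25

3.1500 % ABV


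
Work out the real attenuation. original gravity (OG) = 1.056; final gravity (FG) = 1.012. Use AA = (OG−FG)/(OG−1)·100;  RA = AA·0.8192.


AA = (1.056 − 1.012)/(1.056 − 1)·100 = 78.5714
RA = 78.5714·0.8192

64.3657 %


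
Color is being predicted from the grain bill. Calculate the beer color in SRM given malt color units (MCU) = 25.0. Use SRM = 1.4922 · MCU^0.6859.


SRM = 1.4922 · 25.0^0.6859

13.5729 SRM


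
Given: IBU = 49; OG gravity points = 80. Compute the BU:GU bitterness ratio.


BU:GU = IBU / OG_points
BU:GU = 49 / 80

0.6125


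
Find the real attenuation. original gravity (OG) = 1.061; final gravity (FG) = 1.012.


AA = (OG−FG)/(OG−1)·100;  RA = AA·0.8192
AA = (1.061 − 1.012)/(1.061 − 1)·100 = 80.3279
RA = 80.3279·0.8192

65.8046 %


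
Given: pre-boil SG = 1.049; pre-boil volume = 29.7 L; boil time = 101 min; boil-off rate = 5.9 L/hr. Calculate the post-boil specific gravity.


V_post = V_pre − rate·(t/60);  SG_post = 1 + (SG_pre−1)·V_pre/V_post
V_post = 29.7 − 5.9·(101/60) = 19.7683
SG_post = 1 + (1.049 − 1)·29.7/19.7683

1.0736


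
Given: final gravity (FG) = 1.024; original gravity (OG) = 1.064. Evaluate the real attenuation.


AA = (OG−FG)/(OG−1)·100;  RA = AA·0.8192
AA = (1.064 − 1.024)/(1.064 − 1)·100 = 62.5000
RA = 62.5000·0.8192

51.2000 %


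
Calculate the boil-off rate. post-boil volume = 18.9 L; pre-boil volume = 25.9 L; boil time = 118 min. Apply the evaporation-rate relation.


rate = (V_pre − V_post) / (t_min/60)
rate = (25.9 − 18.9) / (118/60)

3.5593 L/hr


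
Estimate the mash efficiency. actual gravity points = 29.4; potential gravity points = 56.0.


efficiency = actual / potential × 100
efficiency = 29.4 / 56.0 × 100

52.5000 %


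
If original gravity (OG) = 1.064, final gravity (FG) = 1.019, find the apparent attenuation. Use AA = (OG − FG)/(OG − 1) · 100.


AA = (1.064 − 1.019)/(1.064 − 1) · 100

70.3125 %


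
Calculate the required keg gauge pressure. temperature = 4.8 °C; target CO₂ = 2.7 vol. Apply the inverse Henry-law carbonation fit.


psi = vols/(0.01821 + 0.09011·e^(−0.04·T)) − 14.695
psi = 2.7/(0.01821 + 0.09011·e^(−0.04·4.8)) − 14.695

14.4695 psi


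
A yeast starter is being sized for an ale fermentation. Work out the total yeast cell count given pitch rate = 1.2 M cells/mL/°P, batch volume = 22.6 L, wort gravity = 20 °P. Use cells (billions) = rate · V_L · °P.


cells = 1.2 · 22.6 · 20

542.4000 billion cells


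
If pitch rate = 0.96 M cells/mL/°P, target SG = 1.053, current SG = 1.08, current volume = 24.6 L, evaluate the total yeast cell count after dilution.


V_w = V·((SG_c−1)/(SG_t−1)−1);  °P = 259 − 259/SG_t;  cells = rate·(V+V_w)·°P
V_w = 24.6·((1.08−1)/(1.053−1)−1) = 12.5321
V_final = 24.6 + 12.5321 = 37.1321
°P = 259 − 259/1.053 = 13.0361
cells = 0.96·37.1321·13.0361

464.6947 billion cells


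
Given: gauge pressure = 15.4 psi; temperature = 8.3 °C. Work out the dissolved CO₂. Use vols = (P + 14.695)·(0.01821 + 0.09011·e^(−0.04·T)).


vols = (15.4 + 14.695)·(0.01821 + 0.09011·e^(−0.04·8.3))

2.4938 volumes


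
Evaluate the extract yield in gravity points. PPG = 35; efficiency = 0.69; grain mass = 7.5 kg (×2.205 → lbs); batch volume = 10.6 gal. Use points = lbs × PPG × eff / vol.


lbs = 7.5 × 2.205 = 16.5375
points = 16.5375 × 35 × 0.69 / 10.6

37.6774 points


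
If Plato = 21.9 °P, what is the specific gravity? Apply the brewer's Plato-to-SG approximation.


SG = 259/(259 − P)
SG = 259/(259 − 21.9)

1.0924


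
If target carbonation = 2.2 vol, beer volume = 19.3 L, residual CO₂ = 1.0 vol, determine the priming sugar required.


sugar = (target − residual)·4.0·V
sugar = (2.2 − 1.0)·4.0·19.3

92.6400 g


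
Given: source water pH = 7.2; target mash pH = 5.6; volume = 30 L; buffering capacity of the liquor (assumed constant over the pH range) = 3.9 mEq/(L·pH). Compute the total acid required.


acid = buffering capacity · (pH_source − pH_target) · V
acid = 3.9 · (7.2 − 5.6) · 30

187.2000 mEq


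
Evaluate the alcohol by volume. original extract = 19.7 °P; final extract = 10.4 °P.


SG = 259/(259 − P);  ABV = (OG − FG)·131.25
OG = 259/(259 − 19.7) = 1.0823
FG = 259/(259 − 10.4) = 1.0418
ABV = (1.0823 − 1.0418)·131.25

5.3142 % ABV


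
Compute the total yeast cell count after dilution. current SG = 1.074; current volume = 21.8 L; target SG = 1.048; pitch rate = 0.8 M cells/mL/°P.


V_w = V·((SG_c−1)/(SG_t−1)−1);  °P = 259 − 259/SG_t;  cells = rate·(V+V_w)·°P
V_w = 21.8·((1.074−1)/(1.048−1)−1) = 11.8083
V_final = 21.8 + 11.8083 = 33.6083
°P = 259 − 259/1.048 = 11.8626
cells = 0.8·33.6083·11.8626

318.9456 billion cells


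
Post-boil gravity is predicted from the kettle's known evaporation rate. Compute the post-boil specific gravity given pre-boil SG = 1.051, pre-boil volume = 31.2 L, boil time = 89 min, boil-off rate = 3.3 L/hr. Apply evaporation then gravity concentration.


V_post = V_pre − rate·(t/60);  SG_post = 1 + (SG_pre−1)·V_pre/V_post
V_post = 31.2 − 3.3·(89/60) = 26.3050
SG_post = 1 + (1.051 − 1)·31.2/26.3050

1.0605


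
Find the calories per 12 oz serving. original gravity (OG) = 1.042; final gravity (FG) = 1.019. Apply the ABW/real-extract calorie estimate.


ABW = (OG−FG)·131.25·0.79/FG;  °P = 259 − 259/SG (for OG→OE and FG→AE);  RE = 0.1808·OE + 0.8192·AE;  Cal = (6.9·ABW + 4·(RE−0.1))·FG·3.55
ABW = (1.042 − 1.019)·131.25·0.79/1.019 = 2.3403
OE = 259 − 259/1.042 = 10.4395 °P
AE = 259 − 259/1.019 = 4.8292 °P
RE = 0.1808·10.4395 + 0.8192·4.8292 = 5.8436 °P
Cal = (6.9·2.3403 + 4·(5.8436−0.1))·1.019·3.55

141.5245 kcal


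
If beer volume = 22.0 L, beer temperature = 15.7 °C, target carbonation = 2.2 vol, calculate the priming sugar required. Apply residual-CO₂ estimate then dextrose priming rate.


residual = 14.695·(0.01821 + 0.09011·e^(−0.04·T));  sugar = (target − residual)·4.0·V
residual = 14.695·(0.01821 + 0.09011·e^(−0.04·15.7)) = 0.9742
sugar = (2.2 − 0.9742)·4.0·22.0

107.8662 g


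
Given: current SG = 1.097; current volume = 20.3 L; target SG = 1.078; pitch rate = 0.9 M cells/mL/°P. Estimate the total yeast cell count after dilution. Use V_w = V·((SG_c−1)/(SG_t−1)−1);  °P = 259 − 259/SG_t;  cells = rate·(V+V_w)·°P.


V_w = 20.3·((1.097−1)/(1.078−1)−1) = 4.9449
V_final = 20.3 + 4.9449 = 25.2449
°P = 259 − 259/1.078 = 18.7403
cells = 0.9·25.2449·18.7403

425.7859 billion cells


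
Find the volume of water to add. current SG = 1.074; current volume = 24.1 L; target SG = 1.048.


V_water = V·((SG_curr − 1)/(SG_target − 1) − 1)
V_water = 24.1·((1.074 − 1)/(1.048 − 1) − 1)

13.0542 L


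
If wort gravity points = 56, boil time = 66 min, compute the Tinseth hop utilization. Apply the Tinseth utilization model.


U = 1.65·0.000125^(GP/1000) · (1 − e^(−0.04·t))/4.15
bigness = 1.65·0.000125^(56/1000) = 0.9975
boil_factor = (1 − e^(−0.04·66))/4.15 = 0.2238
U = 0.9975 · 0.2238

0.2232


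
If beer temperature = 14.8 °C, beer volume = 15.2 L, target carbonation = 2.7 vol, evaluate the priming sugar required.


residual = 14.695·(0.01821 + 0.09011·e^(−0.04·T));  sugar = (target − residual)·4.0·V
residual = 14.695·(0.01821 + 0.09011·e^(−0.04·14.8)) = 1.0002
sugar = (2.7 − 1.0002)·4.0·15.2

103.3508 g


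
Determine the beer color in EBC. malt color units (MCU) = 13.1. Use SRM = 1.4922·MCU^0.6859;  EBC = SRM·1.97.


SRM = 1.4922·13.1^0.6859 = 8.7129
EBC = 8.7129·1.97

17.1644 EBC


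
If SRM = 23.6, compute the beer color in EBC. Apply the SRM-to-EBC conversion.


EBC = SRM · 1.97
EBC = 23.6 · 1.97

46.4920 EBC


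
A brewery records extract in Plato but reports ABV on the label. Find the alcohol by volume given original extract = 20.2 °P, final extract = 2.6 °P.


SG = 259/(259 − P);  ABV = (OG − FG)·131.25
OG = 259/(259 − 20.2) = 1.0846
FG = 259/(259 − 2.6) = 1.0101
ABV = (1.0846 − 1.0101)·131.25

9.7715 % ABV


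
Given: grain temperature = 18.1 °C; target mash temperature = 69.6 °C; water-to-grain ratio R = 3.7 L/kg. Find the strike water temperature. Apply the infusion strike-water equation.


T_strike = (0.41/R)·(T_mash − T_grain) + T_mash
T_strike = (0.41/3.7)·(69.6 − 18.1) + 69.6

75.3068 °C


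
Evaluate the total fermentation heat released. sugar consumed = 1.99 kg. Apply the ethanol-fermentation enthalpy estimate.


Q = m_sugar · 590 kJ/kg
Q = 1.99 · 590

1174.1000 kJ


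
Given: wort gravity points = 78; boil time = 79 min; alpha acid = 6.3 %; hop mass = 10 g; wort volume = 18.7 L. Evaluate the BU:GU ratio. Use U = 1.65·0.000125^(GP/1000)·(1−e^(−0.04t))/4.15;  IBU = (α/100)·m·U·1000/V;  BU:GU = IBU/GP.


U = 1.65·0.000125^(78/1000)·(1−e^(−0.04·79))/4.15 = 0.1889
IBU = (6.3/100)·10·0.1889·1000/18.7 = 6.3631
BU:GU = 6.3631/78

0.0816


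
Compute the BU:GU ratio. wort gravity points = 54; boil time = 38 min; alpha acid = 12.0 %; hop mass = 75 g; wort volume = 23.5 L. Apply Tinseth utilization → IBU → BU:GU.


U = 1.65·0.000125^(GP/1000)·(1−e^(−0.04t))/4.15;  IBU = (α/100)·m·U·1000/V;  BU:GU = IBU/GP
U = 1.65·0.000125^(54/1000)·(1−e^(−0.04·38))/4.15 = 0.1912
IBU = (12.0/100)·75·0.1912·1000/23.5 = 73.2242
BU:GU = 73.2242/54

1.3560


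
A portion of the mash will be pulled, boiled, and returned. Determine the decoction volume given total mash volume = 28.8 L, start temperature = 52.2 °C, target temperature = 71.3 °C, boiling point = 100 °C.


V_dec = V_total·(T_target − T_start)/(T_boil − T_start)
V_dec = 28.8·(71.3 − 52.2)/(100 − 52.2)

11.5079 L


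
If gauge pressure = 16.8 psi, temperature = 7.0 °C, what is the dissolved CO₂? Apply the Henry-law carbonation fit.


vols = (P + 14.695)·(0.01821 + 0.09011·e^(−0.04·T))
vols = (16.8 + 14.695)·(0.01821 + 0.09011·e^(−0.04·7.0))

2.7184 volumes


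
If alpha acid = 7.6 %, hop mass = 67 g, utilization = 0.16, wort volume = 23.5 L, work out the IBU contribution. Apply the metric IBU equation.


IBU = (α/100)·mass·U·1000 / V
IBU = (7.6/100)·67·0.16·1000 / 23.5

34.6689 IBU


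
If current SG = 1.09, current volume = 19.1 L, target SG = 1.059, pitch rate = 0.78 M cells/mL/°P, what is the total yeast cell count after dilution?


V_w = V·((SG_c−1)/(SG_t−1)−1);  °P = 259 − 259/SG_t;  cells = rate·(V+V_w)·°P
V_w = 19.1·((1.09−1)/(1.059−1)−1) = 10.0356
V_final = 19.1 + 10.0356 = 29.1356
°P = 259 − 259/1.059 = 14.4297
cells = 0.78·29.1356·14.4297

327.9248 billion cells


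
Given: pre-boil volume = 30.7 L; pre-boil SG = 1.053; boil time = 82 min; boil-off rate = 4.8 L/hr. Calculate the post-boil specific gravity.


V_post = V_pre − rate·(t/60);  SG_post = 1 + (SG_pre−1)·V_pre/V_post
V_post = 30.7 − 4.8·(82/60) = 24.1400
SG_post = 1 + (1.053 − 1)·30.7/24.1400

1.0674


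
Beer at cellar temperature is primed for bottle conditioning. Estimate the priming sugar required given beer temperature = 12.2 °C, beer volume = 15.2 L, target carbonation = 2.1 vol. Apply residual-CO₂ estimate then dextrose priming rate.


residual = 14.695·(0.01821 + 0.09011·e^(−0.04·T));  sugar = (target − residual)·4.0·V
residual = 14.695·(0.01821 + 0.09011·e^(−0.04·12.2)) = 1.0804
sugar = (2.1 − 1.0804)·4.0·15.2

61.9893 g


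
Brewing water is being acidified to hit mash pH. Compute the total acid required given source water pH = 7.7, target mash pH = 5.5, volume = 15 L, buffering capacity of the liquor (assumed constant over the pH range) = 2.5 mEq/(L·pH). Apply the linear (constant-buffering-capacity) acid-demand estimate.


acid = buffering capacity · (pH_source − pH_target) · V
acid = 2.5 · (7.7 − 5.5) · 15

82.5000 mEq


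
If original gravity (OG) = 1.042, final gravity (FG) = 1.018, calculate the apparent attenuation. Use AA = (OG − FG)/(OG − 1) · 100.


AA = (1.042 − 1.018)/(1.042 − 1) · 100

57.1429 %


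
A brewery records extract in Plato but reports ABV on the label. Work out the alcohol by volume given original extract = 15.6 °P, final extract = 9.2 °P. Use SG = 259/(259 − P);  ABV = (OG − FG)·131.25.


OG = 259/(259 − 15.6) = 1.0641
FG = 259/(259 − 9.2) = 1.0368
ABV = (1.0641 − 1.0368)·131.25

3.5782 % ABV


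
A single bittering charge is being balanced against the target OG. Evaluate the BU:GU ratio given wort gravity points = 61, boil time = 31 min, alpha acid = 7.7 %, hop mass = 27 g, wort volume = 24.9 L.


U = 1.65·0.000125^(GP/1000)·(1−e^(−0.04t))/4.15;  IBU = (α/100)·m·U·1000/V;  BU:GU = IBU/GP
U = 1.65·0.000125^(61/1000)·(1−e^(−0.04·31))/4.15 = 0.1633
IBU = (7.7/100)·27·0.1633·1000/24.9 = 13.6344
BU:GU = 13.6344/61

0.2235


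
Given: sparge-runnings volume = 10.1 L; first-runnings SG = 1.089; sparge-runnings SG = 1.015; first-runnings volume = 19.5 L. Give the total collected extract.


total = Σ (SG_i − 1)·1000·V_i
first = (1.089 − 1)·1000·19.5 = 1735.5000
sparge = (1.015 − 1)·1000·10.1 = 151.5000
total = 1735.5000 + 151.5000

1887.0000 gravity·L


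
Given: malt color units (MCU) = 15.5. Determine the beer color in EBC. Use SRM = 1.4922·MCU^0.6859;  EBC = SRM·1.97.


SRM = 1.4922·15.5^0.6859 = 9.7786
EBC = 9.7786·1.97

19.2638 EBC


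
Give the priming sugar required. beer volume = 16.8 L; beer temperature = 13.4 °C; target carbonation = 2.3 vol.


residual = 14.695·(0.01821 + 0.09011·e^(−0.04·T));  sugar = (target − residual)·4.0·V
residual = 14.695·(0.01821 + 0.09011·e^(−0.04·13.4)) = 1.0423
sugar = (2.3 − 1.0423)·4.0·16.8

84.5145 g


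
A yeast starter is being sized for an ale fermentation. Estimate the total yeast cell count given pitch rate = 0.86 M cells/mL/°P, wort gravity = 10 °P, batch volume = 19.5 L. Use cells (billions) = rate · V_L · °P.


cells = 0.86 · 19.5 · 10

167.7000 billion cells


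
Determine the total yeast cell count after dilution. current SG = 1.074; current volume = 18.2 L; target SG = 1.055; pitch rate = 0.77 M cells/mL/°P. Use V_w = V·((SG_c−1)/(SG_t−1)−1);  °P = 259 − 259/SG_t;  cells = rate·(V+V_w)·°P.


V_w = 18.2·((1.074−1)/(1.055−1)−1) = 6.2873
V_final = 18.2 + 6.2873 = 24.4873
°P = 259 − 259/1.055 = 13.5024
cells = 0.77·24.4873·13.5024

254.5899 billion cells


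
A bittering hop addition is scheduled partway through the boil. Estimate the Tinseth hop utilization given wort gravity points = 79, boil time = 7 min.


U = 1.65·0.000125^(GP/1000) · (1 − e^(−0.04·t))/4.15
bigness = 1.65·0.000125^(79/1000) = 0.8112
boil_factor = (1 − e^(−0.04·7))/4.15 = 0.0588
U = 0.8112 · 0.0588

0.0477


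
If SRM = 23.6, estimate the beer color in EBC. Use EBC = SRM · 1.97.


EBC = 23.6 · 1.97

46.4920 EBC


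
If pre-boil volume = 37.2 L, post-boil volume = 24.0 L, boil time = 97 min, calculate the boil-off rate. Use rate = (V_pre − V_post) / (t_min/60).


rate = (37.2 − 24.0) / (97/60)

8.1649 L/hr


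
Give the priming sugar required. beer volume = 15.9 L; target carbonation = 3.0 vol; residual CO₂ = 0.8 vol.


sugar = (target − residual)·4.0·V
sugar = (3.0 − 0.8)·4.0·15.9

139.9200 g


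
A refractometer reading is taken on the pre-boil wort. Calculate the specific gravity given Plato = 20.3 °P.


SG = 259/(259 − P)
SG = 259/(259 − 20.3)

1.0850


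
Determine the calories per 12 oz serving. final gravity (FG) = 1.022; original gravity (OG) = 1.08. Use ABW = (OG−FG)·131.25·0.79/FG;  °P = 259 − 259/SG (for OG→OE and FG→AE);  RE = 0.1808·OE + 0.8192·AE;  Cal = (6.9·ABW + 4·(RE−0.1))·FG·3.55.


ABW = (1.08 − 1.022)·131.25·0.79/1.022 = 5.8844
OE = 259 − 259/1.08 = 19.1852 °P
AE = 259 − 259/1.022 = 5.5753 °P
RE = 0.1808·19.1852 + 0.8192·5.5753 = 8.0360 °P
Cal = (6.9·5.8844 + 4·(8.0360−0.1))·1.022·3.55

262.4803 kcal


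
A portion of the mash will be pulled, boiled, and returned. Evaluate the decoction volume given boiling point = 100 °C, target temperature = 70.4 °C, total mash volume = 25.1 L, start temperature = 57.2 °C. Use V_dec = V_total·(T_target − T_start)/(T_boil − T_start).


V_dec = 25.1·(70.4 − 57.2)/(100 − 57.2)

7.7411 L


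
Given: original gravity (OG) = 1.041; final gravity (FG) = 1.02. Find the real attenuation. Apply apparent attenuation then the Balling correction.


AA = (OG−FG)/(OG−1)·100;  RA = AA·0.8192
AA = (1.041 − 1.02)/(1.041 − 1)·100 = 51.2195
RA = 51.2195·0.8192

41.9590 %


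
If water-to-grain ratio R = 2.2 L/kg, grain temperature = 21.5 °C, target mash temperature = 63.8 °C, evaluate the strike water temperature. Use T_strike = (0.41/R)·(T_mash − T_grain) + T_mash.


T_strike = (0.41/2.2)·(63.8 − 21.5) + 63.8

71.6832 °C


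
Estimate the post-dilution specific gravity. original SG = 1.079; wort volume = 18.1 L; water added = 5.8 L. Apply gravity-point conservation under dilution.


SG_new = 1 + (SG_old − 1)·V_old/(V_old + V_water)
pts = (1.079 − 1)·1000·18.1/(18.1 + 5.8) = 59.8285
SG_new = 1 + 59.8285/1000

1.0598


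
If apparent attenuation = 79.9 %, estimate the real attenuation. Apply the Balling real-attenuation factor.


RA = AA · 0.8192
RA = 79.9 · 0.8192

65.4541 %


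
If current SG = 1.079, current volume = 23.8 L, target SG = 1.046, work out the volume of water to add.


V_water = V·((SG_curr − 1)/(SG_target − 1) − 1)
V_water = 23.8·((1.079 − 1)/(1.046 − 1) − 1)

17.0739 L


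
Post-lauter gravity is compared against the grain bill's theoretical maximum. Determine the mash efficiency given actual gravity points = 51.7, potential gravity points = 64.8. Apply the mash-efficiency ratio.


efficiency = actual / potential × 100
efficiency = 51.7 / 64.8 × 100

79.7840 %


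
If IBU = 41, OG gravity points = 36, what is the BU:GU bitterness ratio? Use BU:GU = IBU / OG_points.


BU:GU = 41 / 36

1.1389


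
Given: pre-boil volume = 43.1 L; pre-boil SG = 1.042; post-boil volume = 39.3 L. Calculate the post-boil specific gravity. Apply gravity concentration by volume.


SG_post = 1 + (SG_pre − 1)·V_pre/V_post
pts_pre = (1.042 − 1)·1000 = 42.0000
pts_post = 42.0000·43.1/39.3 = 46.0611
SG_post = 1 + 46.0611/1000

1.0461


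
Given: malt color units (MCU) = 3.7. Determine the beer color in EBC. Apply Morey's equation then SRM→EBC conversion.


SRM = 1.4922·MCU^0.6859;  EBC = SRM·1.97
SRM = 1.4922·3.7^0.6859 = 3.6606
EBC = 3.6606·1.97

7.2115 EBC
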